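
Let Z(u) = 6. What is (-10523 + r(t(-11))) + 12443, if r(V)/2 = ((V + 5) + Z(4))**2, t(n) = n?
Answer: 1920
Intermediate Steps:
r(V) = 2*(11 + V)**2 (r(V) = 2*((V + 5) + 6)**2 = 2*((5 + V) + 6)**2 = 2*(11 + V)**2)
(-10523 + r(t(-11))) + 12443 = (-10523 + 2*(11 - 11)**2) + 12443 = (-10523 + 2*0**2) + 12443 = (-10523 + 2*0) + 12443 = (-10523 + 0) + 12443 = -10523 + 12443 = 1920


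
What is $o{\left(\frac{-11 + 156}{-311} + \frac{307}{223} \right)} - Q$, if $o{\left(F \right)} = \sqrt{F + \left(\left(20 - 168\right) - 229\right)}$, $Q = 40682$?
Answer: $-40682 + \frac{i \sqrt{1808930068467}}{69353} \approx -40682.0 + 19.393 i$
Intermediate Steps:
$o{\left(F \right)} = \sqrt{-377 + F}$ ($o{\left(F \right)} = \sqrt{F - 377} = \sqrt{-377 + F}$)
$o{\left(\frac{-11 + 156}{-311} + \frac{307}{223} \right)} - Q = \sqrt{-377 + \left(\frac{-11 + 156}{-311} + \frac{307}{223}\right)} - 40682 = \sqrt{-377 + \left(145 \left(- \frac{1}{311}\right) + 307 \cdot \frac{1}{223}\right)} - 40682 = \sqrt{-377 + \left(- \frac{145}{311} + \frac{307}{223}\right)} - 40682 = \sqrt{-377 + \frac{63142}{69353}} - 40682 = \sqrt{- \frac{26082939}{69353}} - 40682 = \frac{i \sqrt{1808930068467}}{69353} - 40682 = -40682 + \frac{i \sqrt{1808930068467}}{69353}$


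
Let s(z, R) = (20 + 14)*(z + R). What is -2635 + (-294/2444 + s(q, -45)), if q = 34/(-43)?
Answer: -220273043/52546 ≈ -4192.0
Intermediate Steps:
q = -34/43 (q = 34*(-1/43) = -34/43 ≈ -0.79070)
s(z, R) = 34*R + 34*z (s(z, R) = 34*(R + z) = 34*R + 34*z)
-2635 + (-294/2444 + s(q, -45)) = -2635 + (-294/2444 + (34*(-45) + 34*(-34/43))) = -2635 + (-294*1/2444 + (-1530 - 1156/43)) = -2635 + (-147/1222 - 66946/43) = -2635 - 81814333/52546 = -220273043/52546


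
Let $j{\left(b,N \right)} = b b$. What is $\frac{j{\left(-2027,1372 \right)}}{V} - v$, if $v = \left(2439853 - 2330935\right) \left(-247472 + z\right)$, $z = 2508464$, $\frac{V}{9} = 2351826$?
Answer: $- \frac{5212503750420155975}{21166434} \approx -2.4626 \cdot 10^{11}$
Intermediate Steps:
$V = 21166434$ ($V = 9 \cdot 2351826 = 21166434$)
$j{\left(b,N \right)} = b^{2}$
$v = 246262726656$ ($v = \left(2439853 - 2330935\right) \left(-247472 + 2508464\right) = 108918 \cdot 2260992 = 246262726656$)
$\frac{j{\left(-2027,1372 \right)}}{V} - v = \frac{\left(-2027\right)^{2}}{21166434} - 246262726656 = 4108729 \cdot \frac{1}{21166434} - 246262726656 = \frac{4108729}{21166434} - 246262726656 = - \frac{5212503750420155975}{21166434}$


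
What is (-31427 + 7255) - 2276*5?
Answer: -35552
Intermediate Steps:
(-31427 + 7255) - 2276*5 = -24172 - 11380 = -35552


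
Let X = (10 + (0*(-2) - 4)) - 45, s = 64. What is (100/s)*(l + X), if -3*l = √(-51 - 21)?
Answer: -975/16 - 25*I*√2/8 ≈ -60.938 - 4.4194*I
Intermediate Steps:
l = -2*I*√2 (l = -√(-51 - 21)/3 = -2*I*√2 ≈ -2.8284*I)
X = -39 (X = (10 + (0 - 4)) - 45 = (10 - 4) - 45 = 6 - 45 = -39)
(100/s)*(l + X) = (100/64)*(-2*I*√2 - 39) = (100*(1/64))*(-39 - 2*I*√2) = 25*(-39 - 2*I*√2)/16 = -975/16 - 25*I*√2/8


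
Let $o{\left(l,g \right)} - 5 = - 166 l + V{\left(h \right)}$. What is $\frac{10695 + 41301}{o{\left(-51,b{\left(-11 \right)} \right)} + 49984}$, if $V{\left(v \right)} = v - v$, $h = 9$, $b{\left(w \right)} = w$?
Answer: $\frac{17332}{19485} \approx 0.8895$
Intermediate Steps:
$V{\left(v \right)} = 0$
$o{\left(l,g \right)} = 5 - 166 l$ ($o{\left(l,g \right)} = 5 + \left(- 166 l + 0\right) = 5 - 166 l$)
$\frac{10695 + 41301}{o{\left(-51,b{\left(-11 \right)} \right)} + 49984} = \frac{10695 + 41301}{\left(5 - -8466\right) + 49984} = \frac{51996}{\left(5 + 8466\right) + 49984} = \frac{51996}{8471 + 49984} = \frac{51996}{58455} = 51996 \cdot \frac{1}{58455} = \frac{17332}{19485}$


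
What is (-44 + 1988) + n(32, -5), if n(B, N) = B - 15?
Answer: 1961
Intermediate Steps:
n(B, N) = -15 + B
(-44 + 1988) + n(32, -5) = (-44 + 1988) + (-15 + 32) = 1944 + 17 = 1961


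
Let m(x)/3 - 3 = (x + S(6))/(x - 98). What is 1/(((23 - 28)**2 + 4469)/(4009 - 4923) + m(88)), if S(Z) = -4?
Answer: -2285/48252 ≈ -0.047356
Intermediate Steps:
m(x) = 9 + 3*(-4 + x)/(-98 + x) (m(x) = 9 + 3*((x - 4)/(x - 98)) = 9 + 3*((-4 + x)/(-98 + x)) = 9 + 3*(-4 + x)/(-98 + x))
1/(((23 - 28)**2 + 4469)/(4009 - 4923) + m(88)) = 1/(((23 - 28)**2 + 4469)/(4009 - 4923) + 6*(-149 + 2*88)/(-98 + 88)) = 1/(((-5)**2 + 4469)/(-914) + 6*(-149 + 176)/(-10)) = 1/((25 + 4469)*(-1/914) + 6*(-1/10)*27) = 1/(4494*(-1/914) - 81/5) = 1/(-2247/457 - 81/5) = 1/(-48252/2285) = -2285/48252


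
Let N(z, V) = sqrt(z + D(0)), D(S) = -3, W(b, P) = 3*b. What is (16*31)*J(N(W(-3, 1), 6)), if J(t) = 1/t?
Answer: -248*I*sqrt(3)/3 ≈ -143.18*I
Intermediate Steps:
N(z, V) = sqrt(-3 + z) (N(z, V) = sqrt(z - 3) = sqrt(-3 + z))
(16*31)*J(N(W(-3, 1), 6)) = (16*31)/(sqrt(-3 + 3*(-3))) = 496/(sqrt(-3 - 9)) = 496/(sqrt(-12)) = 496/((2*I*sqrt(3))) = 496*(-I*sqrt(3)/6) = -248*I*sqrt(3)/3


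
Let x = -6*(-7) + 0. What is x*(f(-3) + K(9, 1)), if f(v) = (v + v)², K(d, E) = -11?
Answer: 1050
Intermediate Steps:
x = 42 (x = 42 + 0 = 42)
f(v) = 4*v² (f(v) = (2*v)² = 4*v²)
x*(f(-3) + K(9, 1)) = 42*(4*(-3)² - 11) = 42*(4*9 - 11) = 42*(36 - 11) = 42*25 = 1050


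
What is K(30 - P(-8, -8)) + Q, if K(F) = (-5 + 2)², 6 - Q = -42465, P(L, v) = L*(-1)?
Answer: 42480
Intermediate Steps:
P(L, v) = -L
Q = 42471 (Q = 6 - 1*(-42465) = 6 + 42465 = 42471)
K(F) = 9 (K(F) = (-3)² = 9)
K(30 - P(-8, -8)) + Q = 9 + 42471 = 42480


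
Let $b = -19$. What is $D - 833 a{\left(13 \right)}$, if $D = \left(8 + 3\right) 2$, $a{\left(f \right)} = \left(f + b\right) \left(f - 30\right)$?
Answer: $-84944$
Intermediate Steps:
$a{\left(f \right)} = \left(-30 + f\right) \left(-19 + f\right)$ ($a{\left(f \right)} = \left(f - 19\right) \left(f - 30\right) = \left(-19 + f\right) \left(-30 + f\right) = \left(-30 + f\right) \left(-19 + f\right)$)
$D = 22$ ($D = 11 \cdot 2 = 22$)
$D - 833 a{\left(13 \right)} = 22 - 833 \left(570 + 13^{2} - 637\right) = 22 - 833 \left(570 + 169 - 637\right) = 22 - 84966 = -84944$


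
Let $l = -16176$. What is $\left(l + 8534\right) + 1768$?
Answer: $-5874$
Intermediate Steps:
$\left(l + 8534\right) + 1768 = \left(-16176 + 8534\right) + 1768 = -7642 + 1768 = -5874$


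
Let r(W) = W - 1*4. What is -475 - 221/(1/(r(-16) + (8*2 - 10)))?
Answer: 2619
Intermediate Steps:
r(W) = -4 + W (r(W) = W - 4 = -4 + W)
-475 - 221/(1/(r(-16) + (8*2 - 10))) = -475 - 221/(1/((-4 - 16) + (8*2 - 10))) = -475 - 221/(1/(-20 + (16 - 10))) = -475 - 221/(1/(-20 + 6)) = -475 - 221/(1/(-14)) = -475 - 221/(-1/14) = -475 - 221*(-14) = -475 - 1*(-3094) = -475 + 3094 = 2619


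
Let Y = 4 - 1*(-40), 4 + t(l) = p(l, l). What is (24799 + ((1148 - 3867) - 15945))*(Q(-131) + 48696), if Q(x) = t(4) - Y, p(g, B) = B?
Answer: 298480020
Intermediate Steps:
t(l) = -4 + l
Y = 44 (Y = 4 + 40 = 44)
Q(x) = -44 (Q(x) = (-4 + 4) - 1*44 = 0 - 44 = -44)
(24799 + ((1148 - 3867) - 15945))*(Q(-131) + 48696) = (24799 + ((1148 - 3867) - 15945))*(-44 + 48696) = (24799 + (-2719 - 15945))*48652 = (24799 - 18664)*48652 = 6135*48652 = 298480020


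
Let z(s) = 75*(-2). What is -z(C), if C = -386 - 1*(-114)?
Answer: 150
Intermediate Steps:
C = -272 (C = -386 + 114 = -272)
z(s) = -150
-z(C) = -1*(-150) = 150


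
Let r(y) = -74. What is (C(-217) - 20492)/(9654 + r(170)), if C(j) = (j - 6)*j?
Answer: 27899/9580 ≈ 2.9122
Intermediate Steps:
C(j) = j*(-6 + j) (C(j) = (-6 + j)*j = j*(-6 + j))
(C(-217) - 20492)/(9654 + r(170)) = (-217*(-6 - 217) - 20492)/(9654 - 74) = (-217*(-223) - 20492)/9580 = (48391 - 20492)*(1/9580) = 27899*(1/9580) = 27899/9580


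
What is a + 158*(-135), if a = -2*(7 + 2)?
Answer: -21348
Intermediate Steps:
a = -18 (a = -2*9 = -18)
a + 158*(-135) = -18 + 158*(-135) = -18 - 21330 = -21348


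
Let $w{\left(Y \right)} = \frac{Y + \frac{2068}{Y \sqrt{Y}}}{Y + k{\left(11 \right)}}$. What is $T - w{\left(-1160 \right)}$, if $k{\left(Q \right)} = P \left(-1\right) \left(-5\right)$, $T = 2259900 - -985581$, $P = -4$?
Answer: $\frac{191483321}{59} + \frac{517 i \sqrt{290}}{198476000} \approx 3.2455 \cdot 10^{6} + 4.4359 \cdot 10^{-5} i$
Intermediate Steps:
$T = 3245481$ ($T = 2259900 + 985581 = 3245481$)
$k{\left(Q \right)} = -20$ ($k{\left(Q \right)} = \left(-4\right) \left(-1\right) \left(-5\right) = 4 \left(-5\right) = -20$)
$w{\left(Y \right)} = \frac{Y + \frac{2068}{Y^{\frac{3}{2}}}}{-20 + Y}$ ($w{\left(Y \right)} = \frac{Y + \frac{2068}{Y \sqrt{Y}}}{Y - 20} = \frac{Y + \frac{2068}{Y^{\frac{3}{2}}}}{-20 + Y}$)
$T - w{\left(-1160 \right)} = 3245481 - \frac{2068 + \left(-1160\right)^{\frac{5}{2}}}{- 2320 i \sqrt{290} \left(-20 - 1160\right)} = 3245481 - \frac{\frac{i \sqrt{290}}{672800} \left(2068 + 2691200 i \sqrt{290}\right)}{-1180} = 3245481 - \frac{i \sqrt{290}}{672800} \left(- \frac{1}{1180}\right) \left(2068 + 2691200 i \sqrt{290}\right) = 3245481 - - \frac{i \sqrt{290} \left(2068 + 2691200 i \sqrt{290}\right)}{793904000} = 3245481 + \frac{i \sqrt{290} \left(2068 + 2691200 i \sqrt{290}\right)}{793904000}$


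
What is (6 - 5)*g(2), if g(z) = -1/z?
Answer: -1/2 ≈ -0.50000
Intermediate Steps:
(6 - 5)*g(2) = (6 - 5)*(-1/2) = 1*(-1*1/2) = 1*(-1/2) = -1/2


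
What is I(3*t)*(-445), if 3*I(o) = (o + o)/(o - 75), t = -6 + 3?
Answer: -445/14 ≈ -31.786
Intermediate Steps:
t = -3
I(o) = 2*o/(3*(-75 + o)) (I(o) = ((o + o)/(o - 75))/3 = ((2*o)/(-75 + o))/3 = (2*o/(-75 + o))/3 = 2*o/(3*(-75 + o)))
I(3*t)*(-445) = (2*(3*(-3))/(3*(-75 + 3*(-3))))*(-445) = ((⅔)*(-9)/(-75 - 9))*(-445) = ((⅔)*(-9)/(-84))*(-445) = ((⅔)*(-9)*(-1/84))*(-445) = (1/14)*(-445) = -445/14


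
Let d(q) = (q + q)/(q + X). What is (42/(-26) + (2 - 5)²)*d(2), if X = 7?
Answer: 128/39 ≈ 3.2821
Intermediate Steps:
d(q) = 2*q/(7 + q) (d(q) = (q + q)/(q + 7) = (2*q)/(7 + q) = 2*q/(7 + q))
(42/(-26) + (2 - 5)²)*d(2) = (42/(-26) + (2 - 5)²)*(2*2/(7 + 2)) = (42*(-1/26) + (-3)²)*(2*2/9) = (-21/13 + 9)*(2*2*(⅑)) = (96/13)*(4/9) = 128/39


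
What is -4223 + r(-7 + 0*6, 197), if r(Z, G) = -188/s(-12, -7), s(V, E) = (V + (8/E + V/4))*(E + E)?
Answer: -477293/113 ≈ -4223.8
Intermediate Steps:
s(V, E) = 2*E*(8/E + 5*V/4) (s(V, E) = (V + (8/E + V*(1/4)))*(2*E) = (V + (8/E + V/4))*(2*E) = (8/E + 5*V/4)*(2*E) = 2*E*(8/E + 5*V/4))
r(Z, G) = -94/113 (r(Z, G) = -188/(16 + (5/2)*(-7)*(-12)) = -188/(16 + 210) = -188/226 = -188*1/226 = -94/113)
-4223 + r(-7 + 0*6, 197) = -4223 - 94/113 = -477293/113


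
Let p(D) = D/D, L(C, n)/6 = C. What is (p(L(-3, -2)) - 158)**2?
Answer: 24649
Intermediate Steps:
L(C, n) = 6*C
p(D) = 1
(p(L(-3, -2)) - 158)**2 = (1 - 158)**2 = (-157)**2 = 24649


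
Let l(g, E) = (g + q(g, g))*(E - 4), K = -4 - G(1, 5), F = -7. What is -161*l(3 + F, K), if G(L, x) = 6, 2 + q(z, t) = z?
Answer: -22540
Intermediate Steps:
q(z, t) = -2 + z
K = -10 (K = -4 - 1*6 = -4 - 6 = -10)
l(g, E) = (-4 + E)*(-2 + 2*g) (l(g, E) = (g + (-2 + g))*(E - 4) = (-2 + 2*g)*(-4 + E) = (-4 + E)*(-2 + 2*g))
-161*l(3 + F, K) = -161*(8 - 8*(3 - 7) - 2*(-10) + 2*(-10)*(3 - 7)) = -161*(8 - 8*(-4) + 20 + 2*(-10)*(-4)) = -161*(8 + 32 + 20 + 80) = -161*140 = -22540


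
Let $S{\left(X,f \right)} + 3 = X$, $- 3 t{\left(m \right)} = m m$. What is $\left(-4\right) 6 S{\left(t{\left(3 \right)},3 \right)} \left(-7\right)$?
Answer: $-1008$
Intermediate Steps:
$t{\left(m \right)} = - \frac{m^{2}}{3}$ ($t{\left(m \right)} = - \frac{m m}{3} = - \frac{m^{2}}{3}$)
$S{\left(X,f \right)} = -3 + X$
$\left(-4\right) 6 S{\left(t{\left(3 \right)},3 \right)} \left(-7\right) = \left(-4\right) 6 \left(-3 - \frac{3^{2}}{3}\right) \left(-7\right) = - 24 \left(-3 - 3\right) \left(-7\right) = \left(-24\right) \left(-6\right) \left(-7\right) = 144 \left(-7\right) = -1008$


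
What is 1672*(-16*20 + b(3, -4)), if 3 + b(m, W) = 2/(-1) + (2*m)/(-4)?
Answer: -545908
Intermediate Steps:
b(m, W) = -5 - m/2 (b(m, W) = -3 + (2/(-1) + (2*m)/(-4)) = -3 + (2*(-1) + (2*m)*(-¼)) = -3 + (-2 - m/2) = -5 - m/2)
1672*(-16*20 + b(3, -4)) = 1672*(-16*20 + (-5 - ½*3)) = 1672*(-320 + (-5 - 3/2)) = 1672*(-320 - 13/2) = 1672*(-653/2) = -545908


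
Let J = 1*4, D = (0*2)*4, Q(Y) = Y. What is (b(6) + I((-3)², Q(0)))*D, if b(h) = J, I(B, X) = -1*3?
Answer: 0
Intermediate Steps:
I(B, X) = -3
D = 0 (D = 0*4 = 0)
J = 4
b(h) = 4
(b(6) + I((-3)², Q(0)))*D = (4 - 3)*0 = 1*0 = 0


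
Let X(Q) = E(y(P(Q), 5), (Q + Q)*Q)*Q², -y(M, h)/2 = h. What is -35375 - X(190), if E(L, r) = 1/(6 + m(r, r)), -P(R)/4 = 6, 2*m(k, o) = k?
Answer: -638642925/18053 ≈ -35376.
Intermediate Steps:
m(k, o) = k/2
P(R) = -24 (P(R) = -4*6 = -24)
y(M, h) = -2*h
E(L, r) = 1/(6 + r/2)
X(Q) = 2*Q²/(12 + 2*Q²) (X(Q) = (2/(12 + (Q + Q)*Q))*Q² = (2/(12 + (2*Q)*Q))*Q² = (2/(12 + 2*Q²))*Q² = 2*Q²/(12 + 2*Q²))
-35375 - X(190) = -35375 - 190²/(6 + 190²) = -35375 - 36100/(6 + 36100) = -35375 - 36100/36106 = -35375 - 1*18050/18053 = -35375 - 18050/18053 = -638642925/18053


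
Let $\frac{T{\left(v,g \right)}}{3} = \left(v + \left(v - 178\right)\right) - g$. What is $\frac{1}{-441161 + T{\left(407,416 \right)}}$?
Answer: $- \frac{1}{440501} \approx -2.2701 \cdot 10^{-6}$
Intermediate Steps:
$T{\left(v,g \right)} = -534 - 3 g + 6 v$ ($T{\left(v,g \right)} = 3 \left(\left(v + \left(v - 178\right)\right) - g\right) = 3 \left(\left(v + \left(-178 + v\right)\right) - g\right) = 3 \left(\left(-178 + 2 v\right) - g\right) = 3 \left(-178 - g + 2 v\right) = -534 - 3 g + 6 v$)
$\frac{1}{-441161 + T{\left(407,416 \right)}} = \frac{1}{-441161 - -660} = \frac{1}{-441161 + 660} = \frac{1}{-440501} = - \frac{1}{440501}$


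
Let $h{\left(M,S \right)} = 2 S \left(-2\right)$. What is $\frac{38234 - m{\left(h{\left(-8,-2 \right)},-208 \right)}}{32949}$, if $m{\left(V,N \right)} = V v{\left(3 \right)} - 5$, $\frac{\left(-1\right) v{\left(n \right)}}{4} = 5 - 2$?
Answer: $\frac{38335}{32949} \approx 1.1635$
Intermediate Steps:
$h{\left(M,S \right)} = - 4 S$
$v{\left(n \right)} = -12$ ($v{\left(n \right)} = - 4 \left(5 - 2\right) = \left(-4\right) 3 = -12$)
$m{\left(V,N \right)} = -5 - 12 V$ ($m{\left(V,N \right)} = V \left(-12\right) - 5 = - 12 V - 5 = -5 - 12 V$)
$\frac{38234 - m{\left(h{\left(-8,-2 \right)},-208 \right)}}{32949} = \frac{38234 - \left(-5 - 12 \left(\left(-4\right) \left(-2\right)\right)\right)}{32949} = \left(38234 - \left(-5 - 96\right)\right) \frac{1}{32949} = \left(38234 - -101\right) \frac{1}{32949} = \left(38234 + 101\right) \frac{1}{32949} = 38335 \cdot \frac{1}{32949} = \frac{38335}{32949}$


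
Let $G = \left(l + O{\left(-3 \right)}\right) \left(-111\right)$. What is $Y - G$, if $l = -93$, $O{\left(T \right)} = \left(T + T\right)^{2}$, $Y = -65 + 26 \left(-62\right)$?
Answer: $-8004$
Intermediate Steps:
$Y = -1677$ ($Y = -65 - 1612 = -1677$)
$O{\left(T \right)} = 4 T^{2}$ ($O{\left(T \right)} = \left(2 T\right)^{2} = 4 T^{2}$)
$G = 6327$ ($G = \left(-93 + 4 \left(-3\right)^{2}\right) \left(-111\right) = \left(-93 + 4 \cdot 9\right) \left(-111\right) = \left(-93 + 36\right) \left(-111\right) = \left(-57\right) \left(-111\right) = 6327$)
$Y - G = -1677 - 6327 = -8004$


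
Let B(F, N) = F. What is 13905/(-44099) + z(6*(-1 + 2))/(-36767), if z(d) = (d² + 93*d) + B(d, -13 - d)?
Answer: -537704535/1621387933 ≈ -0.33163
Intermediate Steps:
z(d) = d² + 94*d (z(d) = (d² + 93*d) + d = d² + 94*d)
13905/(-44099) + z(6*(-1 + 2))/(-36767) = 13905/(-44099) + ((6*(-1 + 2))*(94 + 6*(-1 + 2)))/(-36767) = 13905*(-1/44099) + ((6*1)*(94 + 6*1))*(-1/36767) = -13905/44099 + (6*(94 + 6))*(-1/36767) = -13905/44099 + (6*100)*(-1/36767) = -13905/44099 + 600*(-1/36767) = -13905/44099 - 600/36767 = -537704535/1621387933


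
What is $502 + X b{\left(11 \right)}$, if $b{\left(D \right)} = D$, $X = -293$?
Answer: $-2721$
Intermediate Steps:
$502 + X b{\left(11 \right)} = 502 - 3223 = -2721$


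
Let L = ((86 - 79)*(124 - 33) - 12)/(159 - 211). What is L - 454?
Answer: -24233/52 ≈ -466.02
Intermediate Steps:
L = -625/52 (L = (7*91 - 12)/(-52) = (637 - 12)*(-1/52) = 625*(-1/52) = -625/52 ≈ -12.019)
L - 454 = -625/52 - 454 = -24233/52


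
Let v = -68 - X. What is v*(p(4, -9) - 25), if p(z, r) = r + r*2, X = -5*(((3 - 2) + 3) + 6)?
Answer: 936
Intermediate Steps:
X = -50 (X = -5*((1 + 3) + 6) = -5*(4 + 6) = -5*10 = -50)
v = -18 (v = -68 - 1*(-50) = -68 + 50 = -18)
p(z, r) = 3*r (p(z, r) = r + 2*r = 3*r)
v*(p(4, -9) - 25) = -18*(3*(-9) - 25) = -18*(-27 - 25) = -18*(-52) = 936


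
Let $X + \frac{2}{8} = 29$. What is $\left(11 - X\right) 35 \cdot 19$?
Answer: $- \frac{47215}{4} \approx -11804.0$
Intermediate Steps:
$X = \frac{115}{4}$ ($X = - \frac{1}{4} + 29 = \frac{115}{4} \approx 28.75$)
$\left(11 - X\right) 35 \cdot 19 = \left(11 - \frac{115}{4}\right) 35 \cdot 19 = \left(- \frac{71}{4}\right) 35 \cdot 19 = \left(- \frac{2485}{4}\right) 19 = - \frac{47215}{4}$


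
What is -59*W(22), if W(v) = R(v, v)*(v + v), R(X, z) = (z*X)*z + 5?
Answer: -27655188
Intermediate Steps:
R(X, z) = 5 + X*z² (R(X, z) = (X*z)*z + 5 = X*z² + 5 = 5 + X*z²)
W(v) = 2*v*(5 + v³) (W(v) = (5 + v*v²)*(v + v) = (5 + v³)*(2*v) = 2*v*(5 + v³))
-59*W(22) = -118*22*(5 + 22³) = -118*22*(5 + 10648) = -118*22*10653 = -59*468732 = -27655188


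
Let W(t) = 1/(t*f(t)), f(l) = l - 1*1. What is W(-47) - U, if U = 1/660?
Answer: -133/124080 ≈ -0.0010719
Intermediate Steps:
f(l) = -1 + l (f(l) = l - 1 = -1 + l)
U = 1/660 ≈ 0.0015152
W(t) = 1/(t*(-1 + t))
W(-47) - U = 1/((-47)*(-1 - 47)) - 1*1/660 = -1/47/(-48) - 1/660 = -1/47*(-1/48) - 1/660 = 1/2256 - 1/660 = -133/124080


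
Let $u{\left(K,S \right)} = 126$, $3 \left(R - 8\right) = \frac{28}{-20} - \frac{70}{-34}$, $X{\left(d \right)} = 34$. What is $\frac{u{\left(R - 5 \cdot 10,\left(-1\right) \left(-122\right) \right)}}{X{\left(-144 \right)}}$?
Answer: $\frac{63}{17} \approx 3.7059$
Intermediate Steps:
$R = \frac{2096}{255}$ ($R = 8 + \frac{\frac{28}{-20} - \frac{70}{-34}}{3} = 8 + \frac{28 \left(- \frac{1}{20}\right) - - \frac{35}{17}}{3} = 8 + \frac{- \frac{7}{5} + \frac{35}{17}}{3} = 8 + \frac{1}{3} \cdot \frac{56}{85} = 8 + \frac{56}{255} = \frac{2096}{255} \approx 8.2196$)
$\frac{u{\left(R - 5 \cdot 10,\left(-1\right) \left(-122\right) \right)}}{X{\left(-144 \right)}} = \frac{126}{34} = 126 \cdot \frac{1}{34} = \frac{63}{17}$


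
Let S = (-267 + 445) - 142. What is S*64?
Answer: 2304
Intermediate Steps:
S = 36 (S = 178 - 142 = 36)
S*64 = 36*64 = 2304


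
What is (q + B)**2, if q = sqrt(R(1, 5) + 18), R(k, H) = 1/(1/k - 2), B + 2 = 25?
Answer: (23 + sqrt(17))**2 ≈ 735.66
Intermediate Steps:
B = 23 (B = -2 + 25 = 23)
R(k, H) = 1/(-2 + 1/k) (R(k, H) = 1/(1/k - 2) = 1/(-2 + 1/k))
q = sqrt(17) (q = sqrt(-1*1/(-1 + 2*1) + 18) = sqrt(-1*1/(-1 + 2) + 18) = sqrt(-1*1/1 + 18) = sqrt(-1*1*1 + 18) = sqrt(-1 + 18) = sqrt(17) ≈ 4.1231)
(q + B)**2 = (sqrt(17) + 23)**2 = (23 + sqrt(17))**2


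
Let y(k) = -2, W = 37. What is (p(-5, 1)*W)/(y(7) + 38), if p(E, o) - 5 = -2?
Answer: 37/12 ≈ 3.0833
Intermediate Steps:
p(E, o) = 3 (p(E, o) = 5 - 2 = 3)
(p(-5, 1)*W)/(y(7) + 38) = (3*37)/(-2 + 38) = 111/36 = 111*(1/36) = 37/12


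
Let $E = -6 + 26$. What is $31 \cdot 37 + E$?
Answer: $1167$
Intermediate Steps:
$E = 20$
$31 \cdot 37 + E = 31 \cdot 37 + 20 = 1147 + 20 = 1167$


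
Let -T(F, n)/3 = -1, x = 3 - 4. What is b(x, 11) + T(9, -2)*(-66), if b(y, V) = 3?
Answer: -195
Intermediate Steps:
x = -1
T(F, n) = 3 (T(F, n) = -3*(-1) = 3)
b(x, 11) + T(9, -2)*(-66) = 3 + 3*(-66) = 3 - 198 = -195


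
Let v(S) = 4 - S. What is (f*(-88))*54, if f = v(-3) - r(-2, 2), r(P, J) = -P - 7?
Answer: -57024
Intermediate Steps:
r(P, J) = -7 - P
f = 12 (f = (4 - 1*(-3)) - (-7 - 1*(-2)) = (4 + 3) - (-7 + 2) = 7 - 1*(-5) = 7 + 5 = 12)
(f*(-88))*54 = (12*(-88))*54 = -1056*54 = -57024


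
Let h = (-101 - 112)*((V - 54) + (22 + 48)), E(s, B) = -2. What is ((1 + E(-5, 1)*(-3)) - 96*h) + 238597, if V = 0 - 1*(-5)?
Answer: 668012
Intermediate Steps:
V = 5 (V = 0 + 5 = 5)
h = -4473 (h = (-101 - 112)*((5 - 54) + (22 + 48)) = -213*(-49 + 70) = -213*21 = -4473)
((1 + E(-5, 1)*(-3)) - 96*h) + 238597 = ((1 - 2*(-3)) - 96*(-4473)) + 238597 = ((1 + 6) + 429408) + 238597 = (7 + 429408) + 238597 = 429415 + 238597 = 668012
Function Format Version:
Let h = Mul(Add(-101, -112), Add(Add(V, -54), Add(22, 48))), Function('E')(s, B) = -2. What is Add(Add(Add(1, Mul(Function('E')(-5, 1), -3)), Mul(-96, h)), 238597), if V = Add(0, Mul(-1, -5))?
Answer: 668012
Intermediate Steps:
V = 5 (V = Add(0, 5) = 5)
h = -4473 (h = Mul(Add(-101, -112), Add(Add(5, -54), Add(22, 48))) = Mul(-213, Add(-49, 70)) = Mul(-213, 21) = -4473)
Add(Add(Add(1, Mul(Function('E')(-5, 1), -3)), Mul(-96, h)), 238597) = Add(Add(Add(1, Mul(-2, -3)), Mul(-96, -4473)), 238597) = Add(Add(Add(1, 6), 429408), 238597) = Add(Add(7, 429408), 238597) = Add(429415, 238597) = 668012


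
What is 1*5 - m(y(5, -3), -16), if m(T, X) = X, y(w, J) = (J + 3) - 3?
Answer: 21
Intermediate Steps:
y(w, J) = J (y(w, J) = (3 + J) - 3 = J)
1*5 - m(y(5, -3), -16) = 1*5 - 1*(-16) = 5 + 16 = 21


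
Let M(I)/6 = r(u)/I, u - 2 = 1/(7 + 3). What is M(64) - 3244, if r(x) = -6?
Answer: -51913/16 ≈ -3244.6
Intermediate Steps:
u = 21/10 (u = 2 + 1/(7 + 3) = 2 + 1/10 = 2 + ⅒ = 21/10 ≈ 2.1000)
M(I) = -36/I (M(I) = 6*(-6/I) = -36/I)
M(64) - 3244 = -36/64 - 3244 = -36*1/64 - 3244 = -9/16 - 3244 = -51913/16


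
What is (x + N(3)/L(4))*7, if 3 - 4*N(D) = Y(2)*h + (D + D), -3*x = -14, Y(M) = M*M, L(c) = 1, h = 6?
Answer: -175/12 ≈ -14.583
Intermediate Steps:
Y(M) = M²
x = 14/3 (x = -⅓*(-14) = 14/3 ≈ 4.6667)
N(D) = -21/4 - D/2 (N(D) = ¾ - (2²*6 + (D + D))/4 = ¾ - (4*6 + 2*D)/4 = ¾ - (24 + 2*D)/4 = ¾ + (-6 - D/2) = -21/4 - D/2)
(x + N(3)/L(4))*7 = (14/3 + (-21/4 - ½*3)/1)*7 = (14/3 + (-21/4 - 3/2)*1)*7 = (14/3 - 27/4*1)*7 = (14/3 - 27/4)*7 = -25/12*7 = -175/12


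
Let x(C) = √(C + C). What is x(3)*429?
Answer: 429*√6 ≈ 1050.8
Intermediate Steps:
x(C) = √2*√C (x(C) = √(2*C) = √2*√C)
x(3)*429 = (√2*√3)*429 = √6*429 = 429*√6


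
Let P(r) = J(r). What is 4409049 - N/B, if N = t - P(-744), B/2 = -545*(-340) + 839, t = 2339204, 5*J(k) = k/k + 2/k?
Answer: 3052984664217851/692437080 ≈ 4.4090e+6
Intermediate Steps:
J(k) = ⅕ + 2/(5*k) (J(k) = (k/k + 2/k)/5 = (1 + 2/k)/5 = ⅕ + 2/(5*k))
P(r) = (2 + r)/(5*r)
B = 372278 (B = 2*(-545*(-340) + 839) = 2*(185300 + 839) = 2*186139 = 372278)
N = 4350919069/1860 (N = 2339204 - (2 - 744)/(5*(-744)) = 2339204 - (-1)*(-742)/(5*744) = 2339204 - 1*371/1860 = 2339204 - 371/1860 = 4350919069/1860 ≈ 2.3392e+6)
4409049 - N/B = 4409049 - 4350919069/(1860*372278) = 4409049 - 1*4350919069/692437080 = 4409049 - 4350919069/692437080 = 3052984664217851/692437080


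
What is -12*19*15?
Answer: -3420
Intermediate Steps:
-12*19*15 = -228*15 = -3420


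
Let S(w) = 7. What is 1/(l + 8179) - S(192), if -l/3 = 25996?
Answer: -488664/69809 ≈ -7.0000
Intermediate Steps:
l = -77988 (l = -3*25996 = -77988)
1/(l + 8179) - S(192) = 1/(-77988 + 8179) - 1*7 = 1/(-69809) - 7 = -1/69809 - 7 = -488664/69809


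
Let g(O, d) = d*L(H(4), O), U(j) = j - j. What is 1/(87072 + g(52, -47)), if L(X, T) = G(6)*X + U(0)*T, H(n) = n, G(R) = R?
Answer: 1/85944 ≈ 1.1635e-5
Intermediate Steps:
U(j) = 0
L(X, T) = 6*X (L(X, T) = 6*X + 0*T = 6*X + 0 = 6*X)
g(O, d) = 24*d (g(O, d) = d*(6*4) = d*24 = 24*d)
1/(87072 + g(52, -47)) = 1/(87072 + 24*(-47)) = 1/(87072 - 1128) = 1/85944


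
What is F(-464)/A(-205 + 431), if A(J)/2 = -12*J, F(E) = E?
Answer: 29/339 ≈ 0.085546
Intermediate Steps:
A(J) = -24*J (A(J) = 2*(-12*J) = -24*J)
F(-464)/A(-205 + 431) = -464*(-1/(24*(-205 + 431))) = -464/((-24*226)) = -464/(-5424) = -464*(-1/5424) = 29/339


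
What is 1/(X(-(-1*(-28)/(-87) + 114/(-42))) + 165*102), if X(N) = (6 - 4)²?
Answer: 1/16834 ≈ 5.9404e-5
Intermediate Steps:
X(N) = 4 (X(N) = 2² = 4)
1/(X(-(-1*(-28)/(-87) + 114/(-42))) + 165*102) = 1/(4 + 165*102) = 1/(4 + 16830) = 1/16834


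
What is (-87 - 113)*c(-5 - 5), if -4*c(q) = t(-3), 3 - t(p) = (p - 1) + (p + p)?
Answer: 650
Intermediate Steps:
t(p) = 4 - 3*p (t(p) = 3 - ((p - 1) + (p + p)) = 3 - ((-1 + p) + 2*p) = 3 - (-1 + 3*p) = 3 + (1 - 3*p) = 4 - 3*p)
c(q) = -13/4 (c(q) = -(4 - 3*(-3))/4 = -(4 + 9)/4 = -¼*13 = -13/4)
(-87 - 113)*c(-5 - 5) = (-87 - 113)*(-13/4) = -200*(-13/4) = 650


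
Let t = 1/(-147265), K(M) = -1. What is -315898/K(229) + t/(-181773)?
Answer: 8456210649333811/26768800845 ≈ 3.1590e+5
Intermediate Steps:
t = -1/147265 ≈ -6.7905e-6
-315898/K(229) + t/(-181773) = -315898/(-1) - 1/147265/(-181773) = -315898*(-1) - 1/147265*(-1/181773) = 315898 + 1/26768800845 = 8456210649333811/26768800845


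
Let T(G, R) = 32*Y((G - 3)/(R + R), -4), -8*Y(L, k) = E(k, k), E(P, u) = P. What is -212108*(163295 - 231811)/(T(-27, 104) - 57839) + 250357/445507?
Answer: -6474445967973285/25760551261 ≈ -2.5133e+5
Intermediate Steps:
Y(L, k) = -k/8
T(G, R) = 16 (T(G, R) = 32*(-⅛*(-4)) = 32*(½) = 16)
-212108*(163295 - 231811)/(T(-27, 104) - 57839) + 250357/445507 = -212108*(163295 - 231811)/(16 - 57839) + 250357/445507 = -212108/((-57823/(-68516))) + 250357*(1/445507) = -212108/((-57823*(-1/68516))) + 250357/445507 = -212108/57823/68516 + 250357/445507 = -212108*68516/57823 + 250357/445507 = -14532791728/57823 + 250357/445507 = -6474445967973285/25760551261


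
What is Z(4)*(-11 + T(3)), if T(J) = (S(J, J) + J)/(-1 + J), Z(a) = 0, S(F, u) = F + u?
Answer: 0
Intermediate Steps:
T(J) = 3*J/(-1 + J) (T(J) = ((J + J) + J)/(-1 + J) = (2*J + J)/(-1 + J) = (3*J)/(-1 + J) = 3*J/(-1 + J))
Z(4)*(-11 + T(3)) = 0*(-11 + 3*3/(-1 + 3)) = 0*(-11 + 3*3/2) = 0*(-11 + 3*3*(½)) = 0*(-11 + 9/2) = 0*(-13/2) = 0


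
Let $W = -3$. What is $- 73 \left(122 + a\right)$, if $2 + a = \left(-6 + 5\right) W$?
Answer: $-8979$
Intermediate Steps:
$a = 1$ ($a = -2 + \left(-6 + 5\right) \left(-3\right) = -2 - -3 = -2 + 3 = 1$)
$- 73 \left(122 + a\right) = - 73 \left(122 + 1\right) = \left(-73\right) 123 = -8979$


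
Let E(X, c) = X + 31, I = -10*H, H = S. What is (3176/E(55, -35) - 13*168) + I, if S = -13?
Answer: -86734/43 ≈ -2017.1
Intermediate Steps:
H = -13
I = 130 (I = -10*(-13) = 130)
E(X, c) = 31 + X
(3176/E(55, -35) - 13*168) + I = (3176/(31 + 55) - 13*168) + 130 = (3176/86 - 2184) + 130 = (3176*(1/86) - 2184) + 130 = (1588/43 - 2184) + 130 = -92324/43 + 130 = -86734/43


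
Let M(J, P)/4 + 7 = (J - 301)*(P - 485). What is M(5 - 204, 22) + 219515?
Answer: 1145487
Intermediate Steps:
M(J, P) = -28 + 4*(-485 + P)*(-301 + J) (M(J, P) = -28 + 4*((J - 301)*(P - 485)) = -28 + 4*((-301 + J)*(-485 + P)) = -28 + 4*((-485 + P)*(-301 + J)) = -28 + 4*(-485 + P)*(-301 + J))
M(5 - 204, 22) + 219515 = (583912 - 1940*(5 - 204) - 1204*22 + 4*(5 - 204)*22) + 219515 = (583912 - 1940*(-199) - 26488 + 4*(-199)*22) + 219515 = (583912 + 386060 - 26488 - 17512) + 219515 = 925972 + 219515 = 1145487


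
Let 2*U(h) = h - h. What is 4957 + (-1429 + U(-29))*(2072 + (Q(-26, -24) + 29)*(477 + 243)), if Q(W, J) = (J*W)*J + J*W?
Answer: 14733692309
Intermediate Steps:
Q(W, J) = J*W + W*J**2 (Q(W, J) = W*J**2 + J*W = J*W + W*J**2)
U(h) = 0 (U(h) = (h - h)/2 = (1/2)*0 = 0)
4957 + (-1429 + U(-29))*(2072 + (Q(-26, -24) + 29)*(477 + 243)) = 4957 + (-1429 + 0)*(2072 + (-24*(-26)*(1 - 24) + 29)*(477 + 243)) = 4957 - 1429*(2072 + (-24*(-26)*(-23) + 29)*720) = 4957 - 1429*(2072 + (-14352 + 29)*720) = 4957 - 1429*(2072 - 14323*720) = 4957 - 1429*(2072 - 10312560) = 4957 - 1429*(-10310488) = 4957 + 14733687352 = 14733692309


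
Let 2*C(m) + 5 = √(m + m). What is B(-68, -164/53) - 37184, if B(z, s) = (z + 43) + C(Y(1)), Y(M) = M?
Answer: -74423/2 + √2/2 ≈ -37211.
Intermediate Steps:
C(m) = -5/2 + √2*√m/2 (C(m) = -5/2 + √(m + m)/2 = -5/2 + √(2*m)/2 = -5/2 + (√2*√m)/2 = -5/2 + √2*√m/2)
B(z, s) = 81/2 + z + √2/2 (B(z, s) = (z + 43) + (-5/2 + √2*√1/2) = (43 + z) + (-5/2 + (½)*√2*1) = (43 + z) + (-5/2 + √2/2) = 81/2 + z + √2/2)
B(-68, -164/53) - 37184 = (81/2 - 68 + √2/2) - 37184 = (-55/2 + √2/2) - 37184 = -74423/2 + √2/2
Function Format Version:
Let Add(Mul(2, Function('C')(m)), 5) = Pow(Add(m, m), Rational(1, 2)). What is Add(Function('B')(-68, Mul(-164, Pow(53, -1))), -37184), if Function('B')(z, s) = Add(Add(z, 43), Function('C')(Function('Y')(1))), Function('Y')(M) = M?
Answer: Add(Rational(-74423, 2), Mul(Rational(1, 2), Pow(2, Rational(1, 2)))) ≈ -37211.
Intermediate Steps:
Function('C')(m) = Add(Rational(-5, 2), Mul(Rational(1, 2), Pow(2, Rational(1, 2)), Pow(m, Rational(1, 2)))) (Function('C')(m) = Add(Rational(-5, 2), Mul(Rational(1, 2), Pow(Add(m, m), Rational(1, 2)))) = Add(Rational(-5, 2), Mul(Rational(1, 2), Pow(Mul(2, m), Rational(1, 2)))) = Add(Rational(-5, 2), Mul(Rational(1, 2), Mul(Pow(2, Rational(1, 2)), Pow(m, Rational(1, 2))))) = Add(Rational(-5, 2), Mul(Rational(1, 2), Pow(2, Rational(1, 2)), Pow(m, Rational(1, 2)))))
Function('B')(z, s) = Add(Rational(81, 2), z, Mul(Rational(1, 2), Pow(2, Rational(1, 2)))) (Function('B')(z, s) = Add(Add(z, 43), Add(Rational(-5, 2), Mul(Rational(1, 2), Pow(2, Rational(1, 2)), Pow(1, Rational(1, 2))))) = Add(Add(43, z), Add(Rational(-5, 2), Mul(Rational(1, 2), Pow(2, Rational(1, 2)), 1))) = Add(Add(43, z), Add(Rational(-5, 2), Mul(Rational(1, 2), Pow(2, Rational(1, 2))))) = Add(Rational(81, 2), z, Mul(Rational(1, 2), Pow(2, Rational(1, 2)))))
Add(Function('B')(-68, Mul(-164, Pow(53, -1))), -37184) = Add(Add(Rational(81, 2), -68, Mul(Rational(1, 2), Pow(2, Rational(1, 2)))), -37184) = Add(Add(Rational(-55, 2), Mul(Rational(1, 2), Pow(2, Rational(1, 2)))), -37184) = Add(Rational(-74423, 2), Mul(Rational(1, 2), Pow(2, Rational(1, 2))))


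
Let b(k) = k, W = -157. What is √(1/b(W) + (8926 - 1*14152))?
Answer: I*√128815831/157 ≈ 72.291*I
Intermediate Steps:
√(1/b(W) + (8926 - 1*14152)) = √(1/(-157) + (8926 - 1*14152)) = √(-1/157 + (8926 - 14152)) = √(-1/157 - 5226) = √(-820483/157) = I*√128815831/157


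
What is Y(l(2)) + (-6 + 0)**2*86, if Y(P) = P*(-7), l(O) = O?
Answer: 3082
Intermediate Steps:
Y(P) = -7*P
Y(l(2)) + (-6 + 0)**2*86 = -7*2 + (-6 + 0)**2*86 = -14 + (-6)**2*86 = -14 + 36*86 = -14 + 3096 = 3082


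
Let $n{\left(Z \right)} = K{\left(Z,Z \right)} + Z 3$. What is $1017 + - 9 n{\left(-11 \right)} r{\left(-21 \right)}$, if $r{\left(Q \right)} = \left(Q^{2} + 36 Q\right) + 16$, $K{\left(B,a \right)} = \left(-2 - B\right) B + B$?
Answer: $-383796$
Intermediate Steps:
$K{\left(B,a \right)} = B + B \left(-2 - B\right)$ ($K{\left(B,a \right)} = B \left(-2 - B\right) + B = B + B \left(-2 - B\right)$)
$r{\left(Q \right)} = 16 + Q^{2} + 36 Q$
$n{\left(Z \right)} = 3 Z - Z \left(1 + Z\right)$ ($n{\left(Z \right)} = - Z \left(1 + Z\right) + Z 3 = - Z \left(1 + Z\right) + 3 Z = 3 Z - Z \left(1 + Z\right)$)
$1017 + - 9 n{\left(-11 \right)} r{\left(-21 \right)} = 1017 + - 9 \left(- 11 \left(2 - -11\right)\right) \left(16 + \left(-21\right)^{2} + 36 \left(-21\right)\right) = 1017 + - 9 \left(- 11 \left(2 + 11\right)\right) \left(16 + 441 - 756\right) = 1017 + - 9 \left(\left(-11\right) 13\right) \left(-299\right) = 1017 + \left(-9\right) \left(-143\right) \left(-299\right) = 1017 + 1287 \left(-299\right) = 1017 - 384813 = -383796$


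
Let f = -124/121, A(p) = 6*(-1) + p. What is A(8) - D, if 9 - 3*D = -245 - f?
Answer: -29884/363 ≈ -82.325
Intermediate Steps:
A(p) = -6 + p
f = -124/121 (f = -124*1/121 = -124/121 ≈ -1.0248)
D = 30610/363 (D = 3 - (-245 - 1*(-124/121))/3 = 3 - (-245 + 124/121)/3 = 3 - 1/3*(-29521/121) = 3 + 29521/363 = 30610/363 ≈ 84.325)
A(8) - D = (-6 + 8) - 1*30610/363 = 2 - 30610/363 = -29884/363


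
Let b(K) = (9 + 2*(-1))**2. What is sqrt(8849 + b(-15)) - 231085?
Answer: -231085 + sqrt(8898) ≈ -2.3099e+5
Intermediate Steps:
b(K) = 49 (b(K) = (9 - 2)**2 = 7**2 = 49)
sqrt(8849 + b(-15)) - 231085 = sqrt(8849 + 49) - 231085 = sqrt(8898) - 231085 = -231085 + sqrt(8898)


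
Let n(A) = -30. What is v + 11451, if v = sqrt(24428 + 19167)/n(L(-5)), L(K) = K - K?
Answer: 11451 - sqrt(43595)/30 ≈ 11444.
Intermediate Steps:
L(K) = 0
v = -sqrt(43595)/30 (v = sqrt(24428 + 19167)/(-30) = sqrt(43595)*(-1/30) = -sqrt(43595)/30 ≈ -6.9598)
v + 11451 = -sqrt(43595)/30 + 11451 = 11451 - sqrt(43595)/30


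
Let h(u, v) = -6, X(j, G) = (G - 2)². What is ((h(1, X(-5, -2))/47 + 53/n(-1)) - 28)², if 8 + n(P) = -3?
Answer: 290123089/267289 ≈ 1085.4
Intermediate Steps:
X(j, G) = (-2 + G)²
n(P) = -11 (n(P) = -8 - 3 = -11)
((h(1, X(-5, -2))/47 + 53/n(-1)) - 28)² = ((-6/47 + 53/(-11)) - 28)² = ((-6*1/47 + 53*(-1/11)) - 28)² = ((-6/47 - 53/11) - 28)² = (-2557/517 - 28)² = (-17033/517)² = 290123089/267289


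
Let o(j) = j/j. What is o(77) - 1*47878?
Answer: -47877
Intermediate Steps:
o(j) = 1
o(77) - 1*47878 = 1 - 1*47878 = 1 - 47878 = -47877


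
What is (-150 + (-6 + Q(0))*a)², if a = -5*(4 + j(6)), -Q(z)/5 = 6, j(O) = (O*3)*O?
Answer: 400400100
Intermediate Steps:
j(O) = 3*O² (j(O) = (3*O)*O = 3*O²)
Q(z) = -30 (Q(z) = -5*6 = -30)
a = -560 (a = -5*(4 + 3*6²) = -5*(4 + 3*36) = -5*(4 + 108) = -5*112 = -560)
(-150 + (-6 + Q(0))*a)² = (-150 + (-6 - 30)*(-560))² = (-150 - 36*(-560))² = (-150 + 20160)² = 20010² = 400400100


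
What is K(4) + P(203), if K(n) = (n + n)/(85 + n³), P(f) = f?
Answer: 30255/149 ≈ 203.05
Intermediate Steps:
K(n) = 2*n/(85 + n³) (K(n) = (2*n)/(85 + n³) = 2*n/(85 + n³))
K(4) + P(203) = 2*4/(85 + 4³) + 203 = 2*4/(85 + 64) + 203 = 2*4/149 + 203 = 2*4*(1/149) + 203 = 8/149 + 203 = 30255/149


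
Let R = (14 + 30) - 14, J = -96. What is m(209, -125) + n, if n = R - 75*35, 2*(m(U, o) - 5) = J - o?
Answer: -5151/2 ≈ -2575.5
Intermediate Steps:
m(U, o) = -43 - o/2 (m(U, o) = 5 + (-96 - o)/2 = 5 + (-48 - o/2) = -43 - o/2)
R = 30 (R = 44 - 14 = 30)
n = -2595 (n = 30 - 75*35 = 30 - 2625 = -2595)
m(209, -125) + n = (-43 - ½*(-125)) - 2595 = (-43 + 125/2) - 2595 = 39/2 - 2595 = -5151/2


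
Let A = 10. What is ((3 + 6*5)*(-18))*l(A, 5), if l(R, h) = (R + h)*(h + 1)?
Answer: -53460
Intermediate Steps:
l(R, h) = (1 + h)*(R + h) (l(R, h) = (R + h)*(1 + h) = (1 + h)*(R + h))
((3 + 6*5)*(-18))*l(A, 5) = ((3 + 6*5)*(-18))*(10 + 5 + 5² + 10*5) = ((3 + 30)*(-18))*(10 + 5 + 25 + 50) = (33*(-18))*90 = -594*90 = -53460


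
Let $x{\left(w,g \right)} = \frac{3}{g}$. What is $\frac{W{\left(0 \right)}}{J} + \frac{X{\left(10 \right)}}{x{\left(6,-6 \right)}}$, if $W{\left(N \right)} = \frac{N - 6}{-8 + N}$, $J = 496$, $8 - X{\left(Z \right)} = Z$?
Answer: $\frac{7939}{1984} \approx 4.0015$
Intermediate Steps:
$X{\left(Z \right)} = 8 - Z$
$W{\left(N \right)} = \frac{-6 + N}{-8 + N}$
$\frac{W{\left(0 \right)}}{J} + \frac{X{\left(10 \right)}}{x{\left(6,-6 \right)}} = \frac{\frac{1}{-8 + 0} \left(-6 + 0\right)}{496} + \frac{8 - 10}{3 \frac{1}{-6}} = \frac{1}{-8} \left(-6\right) \frac{1}{496} + \frac{8 - 10}{3 \left(- \frac{1}{6}\right)} = \left(- \frac{1}{8}\right) \left(-6\right) \frac{1}{496} - \frac{2}{- \frac{1}{2}} = \frac{3}{4} \cdot \frac{1}{496} - -4 = \frac{3}{1984} + 4 = \frac{7939}{1984}$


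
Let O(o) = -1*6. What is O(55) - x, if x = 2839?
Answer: -2845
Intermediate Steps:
O(o) = -6
O(55) - x = -6 - 1*2839 = -6 - 2839 = -2845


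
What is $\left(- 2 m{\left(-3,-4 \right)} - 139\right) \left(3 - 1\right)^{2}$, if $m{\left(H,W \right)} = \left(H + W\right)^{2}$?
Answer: $-948$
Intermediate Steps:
$\left(- 2 m{\left(-3,-4 \right)} - 139\right) \left(3 - 1\right)^{2} = \left(- 2 \left(-3 - 4\right)^{2} - 139\right) \left(3 - 1\right)^{2} = \left(- 2 \left(-7\right)^{2} - 139\right) 2^{2} = \left(\left(-2\right) 49 - 139\right) 4 = \left(-98 - 139\right) 4 = \left(-237\right) 4 = -948$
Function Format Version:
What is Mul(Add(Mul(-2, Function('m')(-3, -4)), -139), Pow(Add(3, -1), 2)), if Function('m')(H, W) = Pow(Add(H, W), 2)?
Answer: -948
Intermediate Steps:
Mul(Add(Mul(-2, Function('m')(-3, -4)), -139), Pow(Add(3, -1), 2)) = Mul(Add(Mul(-2, Pow(Add(-3, -4), 2)), -139), Pow(Add(3, -1), 2)) = Mul(Add(Mul(-2, Pow(-7, 2)), -139), Pow(2, 2)) = Mul(Add(Mul(-2, 49), -139), 4) = Mul(Add(-98, -139), 4) = Mul(-237, 4) = -948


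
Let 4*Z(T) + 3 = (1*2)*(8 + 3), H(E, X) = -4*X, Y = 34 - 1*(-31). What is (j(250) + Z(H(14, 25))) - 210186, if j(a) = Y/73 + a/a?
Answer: -61372373/292 ≈ -2.1018e+5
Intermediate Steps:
Y = 65 (Y = 34 + 31 = 65)
j(a) = 138/73 (j(a) = 65/73 + a/a = 65*(1/73) + 1 = 65/73 + 1 = 138/73)
Z(T) = 19/4 (Z(T) = -¾ + ((1*2)*(8 + 3))/4 = -¾ + (2*11)/4 = -¾ + (¼)*22 = -¾ + 11/2 = 19/4)
(j(250) + Z(H(14, 25))) - 210186 = (138/73 + 19/4) - 210186 = 1939/292 - 210186 = -61372373/292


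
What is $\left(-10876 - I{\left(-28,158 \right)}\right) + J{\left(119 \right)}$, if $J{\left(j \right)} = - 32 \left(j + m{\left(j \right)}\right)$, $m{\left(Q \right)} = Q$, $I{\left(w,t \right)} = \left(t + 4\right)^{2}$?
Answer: $-44736$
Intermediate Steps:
$I{\left(w,t \right)} = \left(4 + t\right)^{2}$
$J{\left(j \right)} = - 64 j$ ($J{\left(j \right)} = - 32 \left(j + j\right) = - 32 \cdot 2 j = - 64 j$)
$\left(-10876 - I{\left(-28,158 \right)}\right) + J{\left(119 \right)} = \left(-10876 - \left(4 + 158\right)^{2}\right) - 7616 = \left(-10876 - 162^{2}\right) - 7616 = \left(-10876 - 26244\right) - 7616 = -37120 - 7616 = -44736$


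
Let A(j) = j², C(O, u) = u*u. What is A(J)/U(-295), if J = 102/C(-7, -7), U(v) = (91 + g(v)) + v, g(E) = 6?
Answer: -578/26411 ≈ -0.021885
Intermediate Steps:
C(O, u) = u²
U(v) = 97 + v (U(v) = (91 + 6) + v = 97 + v)
J = 102/49 (J = 102/((-7)²) = 102/49 ≈ 2.0816)
A(J)/U(-295) = (102/49)²/(97 - 295) = (10404/2401)/(-198) = (10404/2401)*(-1/198) = -578/26411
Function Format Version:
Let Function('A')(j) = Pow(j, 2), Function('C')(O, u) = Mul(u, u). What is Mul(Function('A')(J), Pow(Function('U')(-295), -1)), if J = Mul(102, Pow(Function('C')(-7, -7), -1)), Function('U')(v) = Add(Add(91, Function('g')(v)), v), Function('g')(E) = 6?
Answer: Rational(-578, 26411) ≈ -0.021885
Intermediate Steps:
Function('C')(O, u) = Pow(u, 2)
Function('U')(v) = Add(97, v) (Function('U')(v) = Add(Add(91, 6), v) = Add(97, v))
J = Rational(102, 49) (J = Mul(102, Pow(Pow(-7, 2), -1)) = Mul(102, Pow(49, -1)) = Mul(102, Rational(1, 49)) = Rational(102, 49) ≈ 2.0816)
Mul(Function('A')(J), Pow(Function('U')(-295), -1)) = Mul(Pow(Rational(102, 49), 2), Pow(Add(97, -295), -1)) = Mul(Rational(10404, 2401), Pow(-198, -1)) = Mul(Rational(10404, 2401), Rational(-1, 198)) = Rational(-578, 26411)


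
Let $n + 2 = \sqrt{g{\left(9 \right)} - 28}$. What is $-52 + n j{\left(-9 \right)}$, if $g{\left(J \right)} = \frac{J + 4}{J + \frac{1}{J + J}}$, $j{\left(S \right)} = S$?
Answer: $-34 - \frac{9 i \sqrt{705790}}{163} \approx -34.0 - 46.387 i$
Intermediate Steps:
$g{\left(J \right)} = \frac{4 + J}{J + \frac{1}{2 J}}$
$n = -2 + \frac{i \sqrt{705790}}{163}$ ($n = -2 + \sqrt{2 \cdot 9 \frac{1}{1 + 2 \cdot 9^{2}} \left(4 + 9\right) - 28} = -2 + \sqrt{2 \cdot 9 \frac{1}{1 + 2 \cdot 81} \cdot 13 - 28} = -2 + \sqrt{2 \cdot 9 \frac{1}{1 + 162} \cdot 13 - 28} = -2 + \sqrt{2 \cdot 9 \cdot \frac{1}{163} \cdot 13 - 28} = -2 + \sqrt{\frac{234}{163} - 28} = -2 + \sqrt{- \frac{4330}{163}} = -2 + \frac{i \sqrt{705790}}{163} \approx -2.0 + 5.1541 i$)
$-52 + n j{\left(-9 \right)} = -52 + \left(-2 + \frac{i \sqrt{705790}}{163}\right) \left(-9\right) = -52 + \left(18 - \frac{9 i \sqrt{705790}}{163}\right) = -34 - \frac{9 i \sqrt{705790}}{163}$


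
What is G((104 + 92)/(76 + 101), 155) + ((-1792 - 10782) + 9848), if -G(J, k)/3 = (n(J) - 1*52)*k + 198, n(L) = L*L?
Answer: 211886500/10443 ≈ 20290.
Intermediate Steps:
n(L) = L²
G(J, k) = -594 - 3*k*(-52 + J²) (G(J, k) = -3*((J² - 1*52)*k + 198) = -3*((J² - 52)*k + 198) = -3*((-52 + J²)*k + 198) = -3*(k*(-52 + J²) + 198) = -3*(198 + k*(-52 + J²)) = -594 - 3*k*(-52 + J²))
G((104 + 92)/(76 + 101), 155) + ((-1792 - 10782) + 9848) = (-594 + 156*155 - 3*155*((104 + 92)/(76 + 101))²) + ((-1792 - 10782) + 9848) = (-594 + 24180 - 3*155*(196/177)²) + (-12574 + 9848) = (-594 + 24180 - 3*155*(196*(1/177))²) - 2726 = (-594 + 24180 - 3*155*(196/177)²) - 2726 = (-594 + 24180 - 3*155*38416/31329) - 2726 = (-594 + 24180 - 5954480/10443) - 2726 = 240354118/10443 - 2726 = 211886500/10443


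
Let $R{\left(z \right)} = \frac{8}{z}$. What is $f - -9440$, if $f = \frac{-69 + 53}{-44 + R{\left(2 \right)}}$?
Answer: $\frac{47202}{5} \approx 9440.4$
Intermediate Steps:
$f = \frac{2}{5}$ ($f = \frac{-69 + 53}{-44 + \frac{8}{2}} = - \frac{16}{-44 + 8 \cdot \frac{1}{2}} = - \frac{16}{-44 + 4} = - \frac{16}{-40} = \left(-16\right) \left(- \frac{1}{40}\right) = \frac{2}{5} \approx 0.4$)
$f - -9440 = \frac{2}{5} - -9440 = \frac{2}{5} + 9440 = \frac{47202}{5}$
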